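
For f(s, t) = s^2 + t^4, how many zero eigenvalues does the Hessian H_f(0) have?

1

The Hessian at 0 is [[2, 0], [0, 0]] of rank 1; hence corank 1.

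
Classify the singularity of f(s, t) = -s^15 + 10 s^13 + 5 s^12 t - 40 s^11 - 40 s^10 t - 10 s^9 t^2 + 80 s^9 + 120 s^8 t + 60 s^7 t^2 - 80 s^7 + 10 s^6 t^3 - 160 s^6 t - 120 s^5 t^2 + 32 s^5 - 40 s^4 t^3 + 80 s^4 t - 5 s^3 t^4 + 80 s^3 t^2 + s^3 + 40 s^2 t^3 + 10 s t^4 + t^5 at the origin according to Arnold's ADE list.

E_{8}

The Hessian of f at 0 is [[0, 0], [0, 0]] with rank 0, so corank 2. A Groebner basis of the Jacobian ideal J(f) in C{s,t} is {t^5, s*t^3 + t^4/8, s^2}; counting standard monomials gives mu = 8. Corank 2; j^3 = s^3 is a perfect cube, so E-series; the 5-jet and mu = 8 give E_8.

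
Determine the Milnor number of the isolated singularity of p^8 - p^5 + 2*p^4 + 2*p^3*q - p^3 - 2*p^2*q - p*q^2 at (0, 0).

The Hessian of f at 0 has rank 0. Corank 2; j^3 = -p*(p + q)^2 has shape L^2 M (L != M), so D-series; mu = 9 gives D_9.

9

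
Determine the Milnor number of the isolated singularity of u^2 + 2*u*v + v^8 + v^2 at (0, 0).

The Hessian of f at 0 has rank 1. Corank 1: A-series; mu = 7 gives A_7.

7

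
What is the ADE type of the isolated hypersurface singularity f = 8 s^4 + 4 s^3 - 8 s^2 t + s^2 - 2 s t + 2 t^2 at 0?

The Hessian of f at 0 has rank 2. Corank 0: nondegenerate Morse point, so A_1.

A1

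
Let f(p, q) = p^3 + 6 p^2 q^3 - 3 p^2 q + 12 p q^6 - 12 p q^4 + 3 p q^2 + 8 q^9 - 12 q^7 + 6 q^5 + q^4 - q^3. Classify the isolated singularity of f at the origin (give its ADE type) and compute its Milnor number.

Type E_{6}, Milnor number mu = 6.

The Hessian of f at 0 has rank 0. Corank 2; j^3 = (p - q)^3 is a perfect cube, so E-series; the 4-jet and mu = 6 give E_6.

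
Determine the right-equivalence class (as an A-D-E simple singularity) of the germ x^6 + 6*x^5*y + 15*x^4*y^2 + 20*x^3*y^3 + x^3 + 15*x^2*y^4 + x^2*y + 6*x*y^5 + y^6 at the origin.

The Hessian of f at 0 has rank 0. Corank 2; j^3 = x^2*(x + y) has shape L^2 M (L != M), so D-series; mu = 7 gives D_7.

D_{7}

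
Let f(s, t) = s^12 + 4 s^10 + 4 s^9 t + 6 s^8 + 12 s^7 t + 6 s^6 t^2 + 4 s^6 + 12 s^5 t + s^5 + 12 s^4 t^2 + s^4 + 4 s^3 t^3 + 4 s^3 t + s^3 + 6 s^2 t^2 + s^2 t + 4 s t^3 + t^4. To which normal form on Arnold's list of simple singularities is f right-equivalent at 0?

D_{5}

The Hessian of f at 0 has rank 0. Corank 2; j^3 = s^2*(s + t) has shape L^2 M (L != M), so D-series; mu = 5 gives D_5.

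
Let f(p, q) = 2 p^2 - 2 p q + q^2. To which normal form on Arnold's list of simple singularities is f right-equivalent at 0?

The Hessian of f at 0 has rank 2. Corank 0: nondegenerate Morse point, so A_1.

A_{1}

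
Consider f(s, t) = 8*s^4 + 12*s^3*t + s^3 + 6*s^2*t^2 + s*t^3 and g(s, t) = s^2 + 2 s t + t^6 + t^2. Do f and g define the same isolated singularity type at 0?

No.

The Hessian of f at 0 is [[0, 0], [0, 0]] with rank 0, so corank 2. A Groebner basis of the Jacobian ideal J(f) in C{s,t} is {3*s^2/4 + t^4 + t^3/4, s^3, s^2*t - s^2/4 - t^3/12, s^2 + s*t^2 + t^3/3}; counting standard monomials gives mu = 7. Corank 2; j^3 = s^3 is a perfect cube, so E-series; the 4-jet and mu = 7 give E_7. The Hessian of g at 0 is [[2, 2], [2, 2]] with rank 1, so corank 1. A Groebner basis of the Jacobian ideal J(g) in C{s,t} is {t^5, s + t}; counting standard monomials gives mu = 5. Corank 1: A-series; mu = 5 gives A_5. f is E_7 but g is A_5, hence not right-equivalent.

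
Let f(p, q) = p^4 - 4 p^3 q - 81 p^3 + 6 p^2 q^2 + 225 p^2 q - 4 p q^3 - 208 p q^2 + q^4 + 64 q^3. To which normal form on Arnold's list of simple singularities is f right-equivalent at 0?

D_5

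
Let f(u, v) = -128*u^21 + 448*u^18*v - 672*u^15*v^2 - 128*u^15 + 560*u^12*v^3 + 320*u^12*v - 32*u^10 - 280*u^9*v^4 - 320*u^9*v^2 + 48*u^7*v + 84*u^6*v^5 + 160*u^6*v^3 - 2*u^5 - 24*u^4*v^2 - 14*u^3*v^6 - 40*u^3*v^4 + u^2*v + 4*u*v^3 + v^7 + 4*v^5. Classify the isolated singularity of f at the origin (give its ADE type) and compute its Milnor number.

Type D_8, Milnor number mu = 8.

The Hessian of f at 0 has rank 0. Corank 2; j^3 = u^2*v has shape L^2 M (L != M), so D-series; mu = 8 gives D_8.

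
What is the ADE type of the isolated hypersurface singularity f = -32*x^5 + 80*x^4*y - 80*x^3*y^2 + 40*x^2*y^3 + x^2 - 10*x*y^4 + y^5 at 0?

A4

The Hessian of f at 0 is [[2, 0], [0, 0]] with rank 1, so corank 1. A Groebner basis of the Jacobian ideal J(f) in C{x,y} is {y^4, x}; counting standard monomials gives mu = 4. Corank 1: A-series; mu = 4 gives A_4.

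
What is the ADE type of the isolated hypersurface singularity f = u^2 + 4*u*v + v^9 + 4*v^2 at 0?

A_8

The Hessian of f at 0 has rank 1. Corank 1: A-series; mu = 8 gives A_8.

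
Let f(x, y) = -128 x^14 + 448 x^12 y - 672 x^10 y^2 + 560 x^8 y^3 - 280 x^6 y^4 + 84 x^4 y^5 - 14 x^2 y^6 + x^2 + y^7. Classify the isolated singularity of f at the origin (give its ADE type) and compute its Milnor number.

Type A6, Milnor number mu = 6.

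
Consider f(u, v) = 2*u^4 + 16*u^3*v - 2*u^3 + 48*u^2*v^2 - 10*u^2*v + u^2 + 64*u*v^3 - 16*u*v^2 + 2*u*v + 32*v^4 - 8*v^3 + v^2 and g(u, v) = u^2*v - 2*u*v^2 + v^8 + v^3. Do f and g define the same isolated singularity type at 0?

No.

The Hessian of f at 0 has rank 1. Corank 1: A-series; mu = 3 gives A_3. The Hessian of g at 0 has rank 0. Corank 2; j^3 = v*(u - v)^2 has shape L^2 M (L != M), so D-series; mu = 9 gives D_9. f is A_3 but g is D_9, hence not right-equivalent.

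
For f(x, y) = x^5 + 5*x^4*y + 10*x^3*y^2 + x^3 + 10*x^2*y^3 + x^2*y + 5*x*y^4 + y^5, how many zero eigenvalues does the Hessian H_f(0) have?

The Hessian at 0 is [[0, 0], [0, 0]] of rank 0; hence corank 2.

2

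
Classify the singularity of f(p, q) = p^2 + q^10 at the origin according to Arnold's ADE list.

A_{9}

The Hessian of f at 0 has rank 1. Corank 1: A-series; mu = 9 gives A_9.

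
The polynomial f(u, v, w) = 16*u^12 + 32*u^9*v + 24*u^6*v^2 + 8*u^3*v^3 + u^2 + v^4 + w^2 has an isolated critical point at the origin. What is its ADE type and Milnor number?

The Hessian of f at 0 has rank 2. Corank 1: A-series; mu = 3 gives A_3.

Type A3, Milnor number mu = 3.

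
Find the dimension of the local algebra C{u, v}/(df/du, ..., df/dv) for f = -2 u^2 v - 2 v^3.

The Hessian of f at 0 is [[0, 0], [0, 0]] with rank 0, so corank 2. A Groebner basis of the Jacobian ideal J(f) in C{u,v} is {v^3, u^2 + 3*v^2, u*v}; counting standard monomials gives mu = 4. Corank 2; j^3 = -2*v*(u^2 + v^2) splits into three distinct lines over C (the quadratic factor has nonzero discriminant), so D_4.

4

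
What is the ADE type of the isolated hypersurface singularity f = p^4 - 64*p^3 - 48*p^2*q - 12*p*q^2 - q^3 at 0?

The Hessian of f at 0 has rank 0. Corank 2; j^3 = -(4*p + q)^3 is a perfect cube, so E-series; the 4-jet and mu = 6 give E_6.

E6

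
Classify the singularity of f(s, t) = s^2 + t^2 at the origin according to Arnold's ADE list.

The Hessian of f at 0 has rank 2. Corank 0: nondegenerate Morse point, so A_1.

A_{1}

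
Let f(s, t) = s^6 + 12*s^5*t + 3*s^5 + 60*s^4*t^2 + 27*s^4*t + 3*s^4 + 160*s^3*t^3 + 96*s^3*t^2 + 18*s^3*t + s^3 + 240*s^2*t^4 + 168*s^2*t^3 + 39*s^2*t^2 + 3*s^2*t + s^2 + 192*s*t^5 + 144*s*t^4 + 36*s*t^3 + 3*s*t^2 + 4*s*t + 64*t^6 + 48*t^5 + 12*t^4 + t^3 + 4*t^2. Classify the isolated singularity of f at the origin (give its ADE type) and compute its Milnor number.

Type A2, Milnor number mu = 2.

The Hessian of f at 0 has rank 1. Corank 1: A-series; mu = 2 gives A_2.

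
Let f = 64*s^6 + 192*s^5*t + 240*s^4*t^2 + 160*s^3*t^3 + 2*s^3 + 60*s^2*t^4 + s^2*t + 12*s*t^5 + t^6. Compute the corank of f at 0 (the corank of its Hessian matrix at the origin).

Hessian at 0 has rank 0.

2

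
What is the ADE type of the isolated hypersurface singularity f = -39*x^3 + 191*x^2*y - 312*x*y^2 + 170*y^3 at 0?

The Hessian of f at 0 has rank 0. Corank 2; j^3 = -(3*x - 5*y)*(13*x^2 - 42*x*y + 34*y^2) splits into three distinct lines over C (the quadratic factor has nonzero discriminant), so D_4.

D_{4}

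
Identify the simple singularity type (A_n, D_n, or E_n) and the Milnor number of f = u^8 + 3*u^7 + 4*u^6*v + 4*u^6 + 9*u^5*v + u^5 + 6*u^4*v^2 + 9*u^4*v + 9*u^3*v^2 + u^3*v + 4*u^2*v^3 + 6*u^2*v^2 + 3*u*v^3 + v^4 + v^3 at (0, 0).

The Hessian of f at 0 has rank 0. Corank 2; j^3 = v^3 is a perfect cube, so E-series; the 4-jet and mu = 7 give E_7.

Type E_{7}, Milnor number mu = 7.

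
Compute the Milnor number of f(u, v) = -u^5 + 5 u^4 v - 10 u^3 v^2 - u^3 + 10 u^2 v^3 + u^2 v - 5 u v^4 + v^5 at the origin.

6

The Hessian of f at 0 is [[0, 0], [0, 0]] with rank 0, so corank 2. A Groebner basis of the Jacobian ideal J(f) in C{u,v} is {u*v/5 + v^4, u*v^2, u^2 - u*v}; counting standard monomials gives mu = 6. Corank 2; j^3 = -u^2*(u - v) has shape L^2 M (L != M), so D-series; mu = 6 gives D_6.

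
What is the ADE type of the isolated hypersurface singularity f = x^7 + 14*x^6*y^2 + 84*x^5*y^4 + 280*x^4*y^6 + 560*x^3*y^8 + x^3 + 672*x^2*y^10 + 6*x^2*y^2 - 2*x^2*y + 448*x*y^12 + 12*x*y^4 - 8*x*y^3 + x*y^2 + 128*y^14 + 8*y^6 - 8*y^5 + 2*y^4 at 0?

The Hessian of f at 0 is [[0, 0], [0, 0]] with rank 0, so corank 2. A Groebner basis of the Jacobian ideal J(f) in C{x,y} is {-x^2/4 + x*y/4 + y^4 - y^3/2, x^3 - 3*x^2*y - 3*x^2/2 + 37*x*y/14 + 9*y^3/7 - 8*y^2/7, x^2/2 + x*y^2 - x*y/2}; counting standard monomials gives mu = 8. Corank 2; j^3 = x*(x - y)^2 has shape L^2 M (L != M), so D-series; mu = 8 gives D_8.

D8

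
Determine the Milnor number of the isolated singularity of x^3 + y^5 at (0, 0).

8

The Hessian of f at 0 is [[0, 0], [0, 0]] with rank 0, so corank 2. A Groebner basis of the Jacobian ideal J(f) in C{x,y} is {y^4, x^2}; counting standard monomials gives mu = 8. Corank 2; j^3 = x^3 is a perfect cube, so E-series; the 5-jet and mu = 8 give E_8.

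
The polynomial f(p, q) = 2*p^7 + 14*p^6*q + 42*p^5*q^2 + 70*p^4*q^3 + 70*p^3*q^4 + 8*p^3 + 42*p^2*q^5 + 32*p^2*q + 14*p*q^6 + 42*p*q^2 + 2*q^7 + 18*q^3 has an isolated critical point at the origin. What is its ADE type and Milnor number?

Type D8, Milnor number mu = 8.

The Hessian of f at 0 has rank 0. Corank 2; j^3 = 2*(p + q)*(2*p + 3*q)^2 has shape L^2 M (L != M), so D-series; mu = 8 gives D_8.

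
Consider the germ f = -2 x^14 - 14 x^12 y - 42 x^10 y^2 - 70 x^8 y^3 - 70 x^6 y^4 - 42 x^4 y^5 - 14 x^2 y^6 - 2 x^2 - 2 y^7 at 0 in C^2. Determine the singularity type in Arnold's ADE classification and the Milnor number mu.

Type A_6, Milnor number mu = 6.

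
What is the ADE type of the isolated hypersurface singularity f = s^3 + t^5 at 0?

E8

The Hessian of f at 0 has rank 0. Corank 2; j^3 = s^3 is a perfect cube, so E-series; the 5-jet and mu = 8 give E_8.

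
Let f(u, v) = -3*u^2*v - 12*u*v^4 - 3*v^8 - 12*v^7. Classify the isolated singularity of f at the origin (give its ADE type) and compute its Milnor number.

Type D9, Milnor number mu = 9.

The Hessian of f at 0 has rank 0. Corank 2; j^3 = -3*u^2*v has shape L^2 M (L != M), so D-series; mu = 9 gives D_9.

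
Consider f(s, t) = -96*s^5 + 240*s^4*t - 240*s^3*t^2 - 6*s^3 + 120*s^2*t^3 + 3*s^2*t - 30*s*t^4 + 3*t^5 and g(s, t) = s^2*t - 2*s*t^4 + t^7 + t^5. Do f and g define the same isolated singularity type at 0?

Yes.

The Hessian of f at 0 is [[0, 0], [0, 0]] with rank 0, so corank 2. A Groebner basis of the Jacobian ideal J(f) in C{s,t} is {s*t/10 + t^4, s*t^2, s^2 - s*t/2}; counting standard monomials gives mu = 6. Corank 2; j^3 = -3*s^2*(2*s - t) has shape L^2 M (L != M), so D-series; mu = 6 gives D_6. The Hessian of g at 0 is [[0, 0], [0, 0]] with rank 0, so corank 2. A Groebner basis of the Jacobian ideal J(g) in C{s,t} is {-s*t + t^4, s*t^2, s^2 + 5*s*t}; counting standard monomials gives mu = 6. Corank 2; j^3 = s^2*t has shape L^2 M (L != M), so D-series; mu = 6 gives D_6. Both have type D_6, hence right-equivalent.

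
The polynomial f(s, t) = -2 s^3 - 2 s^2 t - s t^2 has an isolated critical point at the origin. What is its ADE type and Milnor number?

Type D4, Milnor number mu = 4.

The Hessian of f at 0 has rank 0. Corank 2; j^3 = -s*(2*s^2 + 2*s*t + t^2) splits into three distinct lines over C (the quadratic factor has nonzero discriminant), so D_4.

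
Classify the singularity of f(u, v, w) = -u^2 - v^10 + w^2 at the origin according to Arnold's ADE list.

A_9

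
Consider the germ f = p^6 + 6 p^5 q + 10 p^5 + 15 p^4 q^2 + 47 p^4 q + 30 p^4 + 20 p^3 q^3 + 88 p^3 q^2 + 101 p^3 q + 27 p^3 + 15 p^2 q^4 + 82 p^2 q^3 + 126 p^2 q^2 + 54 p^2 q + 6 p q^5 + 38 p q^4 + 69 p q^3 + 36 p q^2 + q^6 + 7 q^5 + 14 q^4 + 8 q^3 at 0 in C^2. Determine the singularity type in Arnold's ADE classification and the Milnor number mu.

Type E7, Milnor number mu = 7.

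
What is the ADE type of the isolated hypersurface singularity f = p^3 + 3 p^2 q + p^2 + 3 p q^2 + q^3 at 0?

A_{2}

The Hessian of f at 0 has rank 1. Corank 1: A-series; mu = 2 gives A_2.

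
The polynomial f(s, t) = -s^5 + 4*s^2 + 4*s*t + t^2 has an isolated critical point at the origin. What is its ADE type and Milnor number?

Type A4, Milnor number mu = 4.

The Hessian of f at 0 has rank 1. Corank 1: A-series; mu = 4 gives A_4.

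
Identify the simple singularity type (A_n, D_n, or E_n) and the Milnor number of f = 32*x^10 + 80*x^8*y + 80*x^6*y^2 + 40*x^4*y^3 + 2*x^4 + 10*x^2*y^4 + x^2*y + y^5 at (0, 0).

The Hessian of f at 0 has rank 0. Corank 2; j^3 = x^2*y has shape L^2 M (L != M), so D-series; mu = 6 gives D_6.

Type D_{6}, Milnor number mu = 6.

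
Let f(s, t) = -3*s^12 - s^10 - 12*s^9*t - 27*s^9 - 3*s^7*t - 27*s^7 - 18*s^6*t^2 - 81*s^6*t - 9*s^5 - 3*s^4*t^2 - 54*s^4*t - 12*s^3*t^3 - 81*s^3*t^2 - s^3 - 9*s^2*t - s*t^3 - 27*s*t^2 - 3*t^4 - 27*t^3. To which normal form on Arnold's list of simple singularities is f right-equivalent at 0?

The Hessian of f at 0 has rank 0. Corank 2; j^3 = -(s + 3*t)^3 is a perfect cube, so E-series; the 4-jet and mu = 7 give E_7.

E_{7}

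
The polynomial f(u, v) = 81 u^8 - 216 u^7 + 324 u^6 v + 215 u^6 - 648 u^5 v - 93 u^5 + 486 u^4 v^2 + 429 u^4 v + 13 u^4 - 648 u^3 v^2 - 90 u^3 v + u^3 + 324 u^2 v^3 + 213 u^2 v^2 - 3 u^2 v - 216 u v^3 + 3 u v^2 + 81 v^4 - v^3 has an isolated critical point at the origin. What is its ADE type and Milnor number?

Type E_6, Milnor number mu = 6.

The Hessian of f at 0 has rank 0. Corank 2; j^3 = (u - v)^3 is a perfect cube, so E-series; the 4-jet and mu = 6 give E_6.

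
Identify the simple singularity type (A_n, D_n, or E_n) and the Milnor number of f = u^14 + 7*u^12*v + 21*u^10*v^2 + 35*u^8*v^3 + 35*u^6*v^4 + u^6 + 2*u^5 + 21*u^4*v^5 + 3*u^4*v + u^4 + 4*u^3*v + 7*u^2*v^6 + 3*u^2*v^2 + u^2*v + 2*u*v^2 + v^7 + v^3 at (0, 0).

Type D_8, Milnor number mu = 8.

The Hessian of f at 0 is [[0, 0], [0, 0]] with rank 0, so corank 2. A Groebner basis of the Jacobian ideal J(f) in C{u,v} is {-u^2/6 + u*v^3 - 5*u*v^2/2 + u*v/3 - 11*v^3/6 + v^2/2, u^2/2 + 7*u*v^2/2 + v^4 + 5*v^3/2 - v^2/2, u^3 - u^2/6 + 7*u*v^2/2 - 11*u*v/3 + 7*v^3/6 - 7*v^2/2, u^2*v + u*v + v^2}; counting standard monomials gives mu = 8. Corank 2; j^3 = v*(u + v)^2 has shape L^2 M (L != M), so D-series; mu = 8 gives D_8.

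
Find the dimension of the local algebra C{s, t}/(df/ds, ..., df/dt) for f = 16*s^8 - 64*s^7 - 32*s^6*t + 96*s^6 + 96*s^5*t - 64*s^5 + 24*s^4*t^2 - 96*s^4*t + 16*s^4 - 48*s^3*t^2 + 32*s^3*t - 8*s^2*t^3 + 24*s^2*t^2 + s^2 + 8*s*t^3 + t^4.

The Hessian of f at 0 is [[2, 0], [0, 0]] with rank 1, so corank 1. A Groebner basis of the Jacobian ideal J(f) in C{s,t} is {t^3, s}; counting standard monomials gives mu = 3. Corank 1: A-series; mu = 3 gives A_3.

3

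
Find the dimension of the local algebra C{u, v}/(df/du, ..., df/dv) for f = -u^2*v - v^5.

6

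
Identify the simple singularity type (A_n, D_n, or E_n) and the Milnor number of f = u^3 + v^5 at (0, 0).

The Hessian of f at 0 is [[0, 0], [0, 0]] with rank 0, so corank 2. A Groebner basis of the Jacobian ideal J(f) in C{u,v} is {v^4, u^2}; counting standard monomials gives mu = 8. Corank 2; j^3 = u^3 is a perfect cube, so E-series; the 5-jet and mu = 8 give E_8.

Type E8, Milnor number mu = 8.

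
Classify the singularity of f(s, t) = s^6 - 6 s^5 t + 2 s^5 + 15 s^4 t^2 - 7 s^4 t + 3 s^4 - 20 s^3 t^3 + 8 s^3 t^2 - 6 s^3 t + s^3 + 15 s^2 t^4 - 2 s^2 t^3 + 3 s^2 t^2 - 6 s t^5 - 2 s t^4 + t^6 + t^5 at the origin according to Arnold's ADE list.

E_{8}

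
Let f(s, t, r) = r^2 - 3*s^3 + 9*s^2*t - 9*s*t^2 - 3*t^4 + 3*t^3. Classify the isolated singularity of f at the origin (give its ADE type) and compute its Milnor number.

The Hessian of f at 0 has rank 1. Corank 2; j^3 = -3*(s - t)^3 is a perfect cube, so E-series; the 4-jet and mu = 6 give E_6.

Type E_6, Milnor number mu = 6.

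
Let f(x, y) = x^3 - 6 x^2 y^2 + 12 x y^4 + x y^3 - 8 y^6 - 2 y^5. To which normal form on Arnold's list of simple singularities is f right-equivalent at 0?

The Hessian of f at 0 is [[0, 0], [0, 0]] with rank 0, so corank 2. A Groebner basis of the Jacobian ideal J(f) in C{x,y} is {-x^2/4 + y^4 - y^3/12, x^3, x^2*y + x^2/12 + y^3/36, -x^2/2 + x*y^2 - y^3/6}; counting standard monomials gives mu = 7. Corank 2; j^3 = x^3 is a perfect cube, so E-series; the 4-jet and mu = 7 give E_7.

E_{7}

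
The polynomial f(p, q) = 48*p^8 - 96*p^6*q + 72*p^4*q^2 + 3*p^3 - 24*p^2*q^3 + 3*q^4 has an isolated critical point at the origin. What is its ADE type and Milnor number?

Type E_6, Milnor number mu = 6.

The Hessian of f at 0 has rank 0. Corank 2; j^3 = 3*p^3 is a perfect cube, so E-series; the 4-jet and mu = 6 give E_6.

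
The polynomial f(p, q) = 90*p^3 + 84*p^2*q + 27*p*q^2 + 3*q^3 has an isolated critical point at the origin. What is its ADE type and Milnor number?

The Hessian of f at 0 has rank 0. Corank 2; j^3 = 3*(3*p + q)*(10*p^2 + 6*p*q + q^2) splits into three distinct lines over C (the quadratic factor has nonzero discriminant), so D_4.

Type D_4, Milnor number mu = 4.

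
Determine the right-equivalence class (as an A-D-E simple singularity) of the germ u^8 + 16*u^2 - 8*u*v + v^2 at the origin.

A7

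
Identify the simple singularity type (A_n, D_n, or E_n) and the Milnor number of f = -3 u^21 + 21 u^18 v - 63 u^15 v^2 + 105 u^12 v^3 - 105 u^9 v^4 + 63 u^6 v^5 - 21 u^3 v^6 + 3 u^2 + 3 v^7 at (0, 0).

Type A_6, Milnor number mu = 6.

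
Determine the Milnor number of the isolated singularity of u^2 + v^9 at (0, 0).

The Hessian of f at 0 is [[2, 0], [0, 0]] with rank 1, so corank 1. A Groebner basis of the Jacobian ideal J(f) in C{u,v} is {v^8, u}; counting standard monomials gives mu = 8. Corank 1: A-series; mu = 8 gives A_8.

8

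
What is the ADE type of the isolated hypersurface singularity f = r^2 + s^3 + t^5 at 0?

E8

The Hessian of f at 0 is [[0, 0, 0], [0, 0, 0], [0, 0, 2]] with rank 1, so corank 2. A Groebner basis of the Jacobian ideal J(f) in C{s,t,r} is {t^4, s^2, r}; counting standard monomials gives mu = 8. Corank 2; j^3 = s^3 is a perfect cube, so E-series; the 5-jet and mu = 8 give E_8.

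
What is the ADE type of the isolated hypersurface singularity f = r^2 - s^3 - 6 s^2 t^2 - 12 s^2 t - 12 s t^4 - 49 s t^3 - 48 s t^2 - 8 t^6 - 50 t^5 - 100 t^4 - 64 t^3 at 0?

The Hessian of f at 0 has rank 1. Corank 2; j^3 = -(s + 4*t)^3 is a perfect cube, so E-series; the 4-jet and mu = 7 give E_7.

E_{7}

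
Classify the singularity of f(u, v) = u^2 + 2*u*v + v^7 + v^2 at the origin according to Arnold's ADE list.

A_{6}

The Hessian of f at 0 has rank 1. Corank 1: A-series; mu = 6 gives A_6.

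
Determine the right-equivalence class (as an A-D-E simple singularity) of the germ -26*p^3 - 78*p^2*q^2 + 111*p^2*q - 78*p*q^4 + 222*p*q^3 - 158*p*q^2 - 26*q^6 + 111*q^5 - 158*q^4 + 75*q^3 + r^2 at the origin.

D4

The Hessian of f at 0 is [[0, 0, 0], [0, 0, 0], [0, 0, 2]] with rank 1, so corank 2. A Groebner basis of the Jacobian ideal J(f) in C{p,q,r} is {q^3, p^2 - 11*q^2/3, p*q - 2*q^2, r}; counting standard monomials gives mu = 4. Corank 2; j^3 = -(2*p - 3*q)*(13*p^2 - 36*p*q + 25*q^2) splits into three distinct lines over C (the quadratic factor has nonzero discriminant), so D_4.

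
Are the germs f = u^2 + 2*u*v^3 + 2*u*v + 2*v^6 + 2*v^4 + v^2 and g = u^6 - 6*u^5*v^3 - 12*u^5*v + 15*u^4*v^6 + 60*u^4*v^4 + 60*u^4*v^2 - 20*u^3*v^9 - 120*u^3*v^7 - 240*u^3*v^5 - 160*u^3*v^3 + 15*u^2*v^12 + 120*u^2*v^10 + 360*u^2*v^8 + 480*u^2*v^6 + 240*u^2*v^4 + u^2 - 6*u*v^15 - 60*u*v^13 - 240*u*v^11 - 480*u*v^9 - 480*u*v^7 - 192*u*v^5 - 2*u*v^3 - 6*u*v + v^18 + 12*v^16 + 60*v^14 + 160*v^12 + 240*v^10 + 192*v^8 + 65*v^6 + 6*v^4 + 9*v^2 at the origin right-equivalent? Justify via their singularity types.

Yes.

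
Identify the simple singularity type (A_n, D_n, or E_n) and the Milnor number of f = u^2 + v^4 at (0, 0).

Type A3, Milnor number mu = 3.

The Hessian of f at 0 is [[2, 0], [0, 0]] with rank 1, so corank 1. A Groebner basis of the Jacobian ideal J(f) in C{u,v} is {v^3, u}; counting standard monomials gives mu = 3. Corank 1: A-series; mu = 3 gives A_3.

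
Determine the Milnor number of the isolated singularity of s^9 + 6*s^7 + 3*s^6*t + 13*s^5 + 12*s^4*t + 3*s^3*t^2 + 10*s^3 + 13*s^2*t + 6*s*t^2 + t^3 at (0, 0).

The Hessian of f at 0 has rank 0. Corank 2; j^3 = (2*s + t)*(5*s^2 + 4*s*t + t^2) splits into three distinct lines over C (the quadratic factor has nonzero discriminant), so D_4.

4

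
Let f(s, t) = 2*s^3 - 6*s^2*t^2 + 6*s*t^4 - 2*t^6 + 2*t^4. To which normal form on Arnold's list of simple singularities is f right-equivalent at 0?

E6

The Hessian of f at 0 has rank 0. Corank 2; j^3 = 2*s^3 is a perfect cube, so E-series; the 4-jet and mu = 6 give E_6.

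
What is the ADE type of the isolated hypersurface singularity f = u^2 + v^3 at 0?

A2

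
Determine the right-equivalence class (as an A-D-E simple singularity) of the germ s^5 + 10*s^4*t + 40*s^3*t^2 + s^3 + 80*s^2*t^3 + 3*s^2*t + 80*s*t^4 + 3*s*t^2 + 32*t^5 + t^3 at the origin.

E_{8}

The Hessian of f at 0 has rank 0. Corank 2; j^3 = (s + t)^3 is a perfect cube, so E-series; the 5-jet and mu = 8 give E_8.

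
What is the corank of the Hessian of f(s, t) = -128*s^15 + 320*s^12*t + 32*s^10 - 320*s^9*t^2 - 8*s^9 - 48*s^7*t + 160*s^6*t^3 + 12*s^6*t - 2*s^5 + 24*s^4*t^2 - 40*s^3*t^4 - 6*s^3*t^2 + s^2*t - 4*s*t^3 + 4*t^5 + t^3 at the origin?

The Hessian at 0 is [[0, 0], [0, 0]] of rank 0; hence corank 2.

2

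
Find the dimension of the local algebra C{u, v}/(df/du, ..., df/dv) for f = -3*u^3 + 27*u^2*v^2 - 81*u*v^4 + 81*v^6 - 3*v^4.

The Hessian of f at 0 is [[0, 0], [0, 0]] with rank 0, so corank 2. A Groebner basis of the Jacobian ideal J(f) in C{u,v} is {u^3, u^2*v, -u^2/6 + u*v^2, v^3}; counting standard monomials gives mu = 6. Corank 2; j^3 = -3*u^3 is a perfect cube, so E-series; the 4-jet and mu = 6 give E_6.

6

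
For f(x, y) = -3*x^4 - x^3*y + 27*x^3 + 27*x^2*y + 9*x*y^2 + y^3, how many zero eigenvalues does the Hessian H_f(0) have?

2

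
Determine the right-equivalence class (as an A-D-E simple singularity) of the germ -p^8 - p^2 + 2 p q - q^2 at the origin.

A_7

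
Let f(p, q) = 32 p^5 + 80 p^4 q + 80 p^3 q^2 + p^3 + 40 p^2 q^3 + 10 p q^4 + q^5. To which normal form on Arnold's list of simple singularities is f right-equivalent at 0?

The Hessian of f at 0 is [[0, 0], [0, 0]] with rank 0, so corank 2. A Groebner basis of the Jacobian ideal J(f) in C{p,q} is {q^5, p*q^3 + q^4/8, p^2}; counting standard monomials gives mu = 8. Corank 2; j^3 = p^3 is a perfect cube, so E-series; the 5-jet and mu = 8 give E_8.

E_{8}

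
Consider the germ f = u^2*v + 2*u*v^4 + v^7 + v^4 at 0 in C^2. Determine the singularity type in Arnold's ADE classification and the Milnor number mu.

Type D_{5}, Milnor number mu = 5.

The Hessian of f at 0 has rank 0. Corank 2; j^3 = u^2*v has shape L^2 M (L != M), so D-series; mu = 5 gives D_5.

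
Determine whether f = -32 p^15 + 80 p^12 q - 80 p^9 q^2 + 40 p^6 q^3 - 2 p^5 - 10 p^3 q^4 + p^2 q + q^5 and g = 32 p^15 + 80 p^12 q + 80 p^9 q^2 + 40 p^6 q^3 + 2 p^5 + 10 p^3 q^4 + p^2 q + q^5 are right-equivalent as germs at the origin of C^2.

Yes.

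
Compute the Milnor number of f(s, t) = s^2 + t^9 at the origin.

The Hessian of f at 0 has rank 1. Corank 1: A-series; mu = 8 gives A_8.

8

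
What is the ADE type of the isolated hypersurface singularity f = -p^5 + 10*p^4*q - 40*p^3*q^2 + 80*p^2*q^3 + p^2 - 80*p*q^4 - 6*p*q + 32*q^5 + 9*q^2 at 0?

A4

The Hessian of f at 0 has rank 1. Corank 1: A-series; mu = 4 gives A_4.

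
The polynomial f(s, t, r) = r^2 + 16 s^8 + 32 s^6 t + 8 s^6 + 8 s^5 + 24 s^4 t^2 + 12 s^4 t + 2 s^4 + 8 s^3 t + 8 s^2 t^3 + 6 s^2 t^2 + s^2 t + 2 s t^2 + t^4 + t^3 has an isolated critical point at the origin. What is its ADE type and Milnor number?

The Hessian of f at 0 is [[0, 0, 0], [0, 0, 0], [0, 0, 2]] with rank 1, so corank 2. A Groebner basis of the Jacobian ideal J(f) in C{s,t,r} is {s*t^2 - s*t/2 - t^2/2, s*t/2 + t^3 + t^2/2, s^2 - t^2, r}; counting standard monomials gives mu = 5. Corank 2; j^3 = t*(s + t)^2 has shape L^2 M (L != M), so D-series; mu = 5 gives D_5.

Type D5, Milnor number mu = 5.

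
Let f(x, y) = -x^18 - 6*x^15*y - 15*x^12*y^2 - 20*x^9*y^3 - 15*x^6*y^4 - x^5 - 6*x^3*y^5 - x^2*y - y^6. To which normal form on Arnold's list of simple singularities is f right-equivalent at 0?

D7

The Hessian of f at 0 has rank 0. Corank 2; j^3 = -x^2*y has shape L^2 M (L != M), so D-series; mu = 7 gives D_7.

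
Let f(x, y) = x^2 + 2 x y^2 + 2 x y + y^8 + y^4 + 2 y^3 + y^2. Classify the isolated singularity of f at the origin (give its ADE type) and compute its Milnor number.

The Hessian of f at 0 is [[2, 2], [2, 2]] with rank 1, so corank 1. A Groebner basis of the Jacobian ideal J(f) in C{x,y} is {x^4 + 6*x^3 + 14*x^2*y - 11*x^2 - 14*x*y + 3*x + 3*y, x^3*y - 3*x^3 - 6*x^2*y + 4*x^2 + 5*x*y - x - y, x + y^2 + y}; counting standard monomials gives mu = 7. Corank 1: A-series; mu = 7 gives A_7.

Type A_{7}, Milnor number mu = 7.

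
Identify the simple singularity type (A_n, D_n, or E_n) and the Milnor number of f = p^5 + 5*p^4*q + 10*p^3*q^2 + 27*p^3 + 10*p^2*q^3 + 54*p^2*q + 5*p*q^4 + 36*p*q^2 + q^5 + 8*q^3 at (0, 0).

The Hessian of f at 0 has rank 0. Corank 2; j^3 = (3*p + 2*q)^3 is a perfect cube, so E-series; the 5-jet and mu = 8 give E_8.

Type E8, Milnor number mu = 8.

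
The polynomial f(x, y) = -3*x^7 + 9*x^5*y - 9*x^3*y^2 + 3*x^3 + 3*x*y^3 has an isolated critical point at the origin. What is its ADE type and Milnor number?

The Hessian of f at 0 has rank 0. Corank 2; j^3 = 3*x^3 is a perfect cube, so E-series; the 4-jet and mu = 7 give E_7.

Type E_{7}, Milnor number mu = 7.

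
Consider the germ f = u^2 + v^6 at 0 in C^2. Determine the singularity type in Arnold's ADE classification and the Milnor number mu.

Type A_5, Milnor number mu = 5.

The Hessian of f at 0 has rank 1. Corank 1: A-series; mu = 5 gives A_5.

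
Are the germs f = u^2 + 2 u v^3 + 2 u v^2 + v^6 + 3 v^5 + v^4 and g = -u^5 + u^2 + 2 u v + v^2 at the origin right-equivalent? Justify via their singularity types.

The Hessian of f at 0 has rank 1. Corank 1: A-series; mu = 4 gives A_4. The Hessian of g at 0 has rank 1. Corank 1: A-series; mu = 4 gives A_4. Both have type A_4, hence right-equivalent.

Yes.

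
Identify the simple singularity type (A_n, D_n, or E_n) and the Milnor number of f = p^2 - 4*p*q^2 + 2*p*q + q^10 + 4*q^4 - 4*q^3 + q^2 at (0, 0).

Type A_{9}, Milnor number mu = 9.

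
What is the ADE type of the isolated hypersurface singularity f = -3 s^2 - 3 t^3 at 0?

The Hessian of f at 0 has rank 1. Corank 1: A-series; mu = 2 gives A_2.

A2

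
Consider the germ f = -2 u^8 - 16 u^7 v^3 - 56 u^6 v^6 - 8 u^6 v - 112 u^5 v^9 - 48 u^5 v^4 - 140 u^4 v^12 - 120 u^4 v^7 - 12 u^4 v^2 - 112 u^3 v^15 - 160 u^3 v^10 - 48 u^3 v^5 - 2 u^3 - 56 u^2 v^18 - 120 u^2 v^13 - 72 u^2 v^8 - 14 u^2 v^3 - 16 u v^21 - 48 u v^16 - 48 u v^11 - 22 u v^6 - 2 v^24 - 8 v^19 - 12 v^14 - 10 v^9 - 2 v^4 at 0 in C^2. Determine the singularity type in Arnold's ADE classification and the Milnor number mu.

Type E_6, Milnor number mu = 6.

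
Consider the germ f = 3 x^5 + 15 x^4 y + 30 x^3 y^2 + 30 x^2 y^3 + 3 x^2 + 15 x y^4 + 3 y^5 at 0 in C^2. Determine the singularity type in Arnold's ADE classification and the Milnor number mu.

The Hessian of f at 0 has rank 1. Corank 1: A-series; mu = 4 gives A_4.

Type A4, Milnor number mu = 4.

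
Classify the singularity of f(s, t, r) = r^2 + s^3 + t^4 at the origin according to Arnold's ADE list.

E6

The Hessian of f at 0 is [[0, 0, 0], [0, 0, 0], [0, 0, 2]] with rank 1, so corank 2. A Groebner basis of the Jacobian ideal J(f) in C{s,t,r} is {t^3, s^2, r}; counting standard monomials gives mu = 6. Corank 2; j^3 = s^3 is a perfect cube, so E-series; the 4-jet and mu = 6 give E_6.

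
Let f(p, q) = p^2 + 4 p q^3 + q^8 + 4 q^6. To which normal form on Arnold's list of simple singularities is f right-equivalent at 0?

A_7

The Hessian of f at 0 is [[2, 0], [0, 0]] with rank 1, so corank 1. A Groebner basis of the Jacobian ideal J(f) in C{p,q} is {p^3, p^2*q, p/2 + q^3}; counting standard monomials gives mu = 7. Corank 1: A-series; mu = 7 gives A_7.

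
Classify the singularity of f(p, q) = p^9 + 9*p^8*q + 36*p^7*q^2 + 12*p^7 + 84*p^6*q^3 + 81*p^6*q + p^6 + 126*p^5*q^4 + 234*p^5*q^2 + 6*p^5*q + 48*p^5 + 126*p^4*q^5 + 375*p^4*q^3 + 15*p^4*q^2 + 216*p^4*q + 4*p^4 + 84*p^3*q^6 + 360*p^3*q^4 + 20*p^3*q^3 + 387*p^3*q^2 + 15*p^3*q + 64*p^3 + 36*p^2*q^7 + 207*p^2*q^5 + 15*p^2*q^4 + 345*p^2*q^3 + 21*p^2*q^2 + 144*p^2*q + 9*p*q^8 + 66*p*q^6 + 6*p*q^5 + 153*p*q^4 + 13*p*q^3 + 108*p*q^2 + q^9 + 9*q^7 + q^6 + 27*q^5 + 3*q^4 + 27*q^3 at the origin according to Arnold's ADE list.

E_7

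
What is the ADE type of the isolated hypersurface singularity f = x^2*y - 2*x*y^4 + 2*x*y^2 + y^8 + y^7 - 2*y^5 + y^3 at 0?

D_{9}

The Hessian of f at 0 has rank 0. Corank 2; j^3 = y*(x + y)^2 has shape L^2 M (L != M), so D-series; mu = 9 gives D_9.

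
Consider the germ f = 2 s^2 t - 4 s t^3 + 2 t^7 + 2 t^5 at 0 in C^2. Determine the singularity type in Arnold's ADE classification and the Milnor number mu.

Type D_8, Milnor number mu = 8.

The Hessian of f at 0 is [[0, 0], [0, 0]] with rank 0, so corank 2. A Groebner basis of the Jacobian ideal J(f) in C{s,t} is {s^2*t^2 + s^2/7 - s*t^2/7, s^3 + s^2/7 - s*t^2/7, -s*t + t^3}; counting standard monomials gives mu = 8. Corank 2; j^3 = 2*s^2*t has shape L^2 M (L != M), so D-series; mu = 8 gives D_8.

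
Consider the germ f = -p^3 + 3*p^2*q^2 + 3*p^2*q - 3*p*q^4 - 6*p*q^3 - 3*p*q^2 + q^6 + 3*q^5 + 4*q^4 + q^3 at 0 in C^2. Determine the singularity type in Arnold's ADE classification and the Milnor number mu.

Type E_6, Milnor number mu = 6.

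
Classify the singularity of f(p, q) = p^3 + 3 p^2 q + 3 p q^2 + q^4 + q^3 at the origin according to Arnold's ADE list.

The Hessian of f at 0 has rank 0. Corank 2; j^3 = (p + q)^3 is a perfect cube, so E-series; the 4-jet and mu = 6 give E_6.

E_{6}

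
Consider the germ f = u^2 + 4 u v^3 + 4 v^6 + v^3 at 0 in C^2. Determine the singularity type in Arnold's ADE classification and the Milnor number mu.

Type A_{2}, Milnor number mu = 2.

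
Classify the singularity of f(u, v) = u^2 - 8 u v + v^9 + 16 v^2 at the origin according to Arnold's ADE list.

A_8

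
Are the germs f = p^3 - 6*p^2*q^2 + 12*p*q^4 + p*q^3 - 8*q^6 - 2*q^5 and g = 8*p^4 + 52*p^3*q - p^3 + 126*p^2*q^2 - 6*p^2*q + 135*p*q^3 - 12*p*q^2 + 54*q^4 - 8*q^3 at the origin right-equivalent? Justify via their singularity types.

Yes.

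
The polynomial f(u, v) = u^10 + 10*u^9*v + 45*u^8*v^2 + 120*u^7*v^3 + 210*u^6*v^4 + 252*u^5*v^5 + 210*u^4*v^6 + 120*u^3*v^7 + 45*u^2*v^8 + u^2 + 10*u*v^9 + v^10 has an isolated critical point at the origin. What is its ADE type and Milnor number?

Type A_{9}, Milnor number mu = 9.

The Hessian of f at 0 is [[2, 0], [0, 0]] with rank 1, so corank 1. A Groebner basis of the Jacobian ideal J(f) in C{u,v} is {v^9, u}; counting standard monomials gives mu = 9. Corank 1: A-series; mu = 9 gives A_9.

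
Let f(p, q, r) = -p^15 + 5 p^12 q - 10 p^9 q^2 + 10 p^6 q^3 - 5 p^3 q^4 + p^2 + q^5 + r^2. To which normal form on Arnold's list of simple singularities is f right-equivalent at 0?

The Hessian of f at 0 has rank 2. Corank 1: A-series; mu = 4 gives A_4.

A4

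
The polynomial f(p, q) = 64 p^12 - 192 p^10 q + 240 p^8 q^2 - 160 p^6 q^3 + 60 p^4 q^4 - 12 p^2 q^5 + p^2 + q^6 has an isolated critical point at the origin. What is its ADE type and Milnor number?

Type A5, Milnor number mu = 5.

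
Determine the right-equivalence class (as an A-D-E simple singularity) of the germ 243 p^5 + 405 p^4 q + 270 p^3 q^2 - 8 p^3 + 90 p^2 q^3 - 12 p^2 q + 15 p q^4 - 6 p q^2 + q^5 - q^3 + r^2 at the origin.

The Hessian of f at 0 is [[0, 0, 0], [0, 0, 0], [0, 0, 2]] with rank 1, so corank 2. A Groebner basis of the Jacobian ideal J(f) in C{p,q,r} is {q^5, p*q^3 + 11*q^4/24, p^2 + p*q + q^2/4, r}; counting standard monomials gives mu = 8. Corank 2; j^3 = -(2*p + q)^3 is a perfect cube, so E-series; the 5-jet and mu = 8 give E_8.

E_{8}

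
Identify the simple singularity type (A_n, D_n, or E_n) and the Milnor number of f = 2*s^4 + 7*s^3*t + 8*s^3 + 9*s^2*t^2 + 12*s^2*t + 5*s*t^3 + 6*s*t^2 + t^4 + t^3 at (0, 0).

Type E_7, Milnor number mu = 7.

The Hessian of f at 0 is [[0, 0], [0, 0]] with rank 0, so corank 2. A Groebner basis of the Jacobian ideal J(f) in C{s,t} is {768*s^2 + 768*s*t + t^4 + 8*t^3 + 192*t^2, s^3 + 36*s^2 + 36*s*t + t^3/2 + 9*t^2, s^2*t - 40*s^2 - 40*s*t - 2*t^3/3 - 10*t^2, 32*s^2 + s*t^2 + 32*s*t + 5*t^3/6 + 8*t^2}; counting standard monomials gives mu = 7. Corank 2; j^3 = (2*s + t)^3 is a perfect cube, so E-series; the 4-jet and mu = 7 give E_7.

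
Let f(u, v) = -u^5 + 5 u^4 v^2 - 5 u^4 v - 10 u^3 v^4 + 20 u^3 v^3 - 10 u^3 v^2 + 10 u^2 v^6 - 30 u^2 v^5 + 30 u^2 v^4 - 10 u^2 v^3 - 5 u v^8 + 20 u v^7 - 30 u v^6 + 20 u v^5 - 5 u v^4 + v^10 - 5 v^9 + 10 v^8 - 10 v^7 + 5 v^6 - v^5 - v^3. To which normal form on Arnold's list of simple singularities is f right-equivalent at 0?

The Hessian of f at 0 is [[0, 0], [0, 0]] with rank 0, so corank 2. A Groebner basis of the Jacobian ideal J(f) in C{u,v} is {u^4 + 4*u^3*v, v^2}; counting standard monomials gives mu = 8. Corank 2; j^3 = -v^3 is a perfect cube, so E-series; the 5-jet and mu = 8 give E_8.

E_{8}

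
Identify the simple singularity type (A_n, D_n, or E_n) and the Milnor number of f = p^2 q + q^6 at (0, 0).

Type D_{7}, Milnor number mu = 7.

The Hessian of f at 0 is [[0, 0], [0, 0]] with rank 0, so corank 2. A Groebner basis of the Jacobian ideal J(f) in C{p,q} is {p^2/6 + q^5, p^3, p*q}; counting standard monomials gives mu = 7. Corank 2; j^3 = p^2*q has shape L^2 M (L != M), so D-series; mu = 7 gives D_7.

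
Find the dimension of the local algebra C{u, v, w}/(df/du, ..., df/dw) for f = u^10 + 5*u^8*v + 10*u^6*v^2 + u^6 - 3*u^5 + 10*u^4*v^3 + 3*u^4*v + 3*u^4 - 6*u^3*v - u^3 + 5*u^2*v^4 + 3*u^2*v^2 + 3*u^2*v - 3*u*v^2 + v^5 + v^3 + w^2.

The Hessian of f at 0 has rank 1. Corank 2; j^3 = -(u - v)^3 is a perfect cube, so E-series; the 5-jet and mu = 8 give E_8.

8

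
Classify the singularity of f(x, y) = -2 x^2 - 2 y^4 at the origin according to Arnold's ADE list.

A_{3}

The Hessian of f at 0 is [[-4, 0], [0, 0]] with rank 1, so corank 1. A Groebner basis of the Jacobian ideal J(f) in C{x,y} is {y^3, x}; counting standard monomials gives mu = 3. Corank 1: A-series; mu = 3 gives A_3.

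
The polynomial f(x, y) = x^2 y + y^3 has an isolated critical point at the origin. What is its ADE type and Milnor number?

The Hessian of f at 0 has rank 0. Corank 2; j^3 = y*(x^2 + y^2) splits into three distinct lines over C (the quadratic factor has nonzero discriminant), so D_4.

Type D_{4}, Milnor number mu = 4.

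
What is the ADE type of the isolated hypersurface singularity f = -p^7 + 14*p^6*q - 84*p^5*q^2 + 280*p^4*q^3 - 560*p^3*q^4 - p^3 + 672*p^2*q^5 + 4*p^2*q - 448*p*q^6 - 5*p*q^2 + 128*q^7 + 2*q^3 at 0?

D_{8}

The Hessian of f at 0 has rank 0. Corank 2; j^3 = -(p - 2*q)*(p - q)^2 has shape L^2 M (L != M), so D-series; mu = 8 gives D_8.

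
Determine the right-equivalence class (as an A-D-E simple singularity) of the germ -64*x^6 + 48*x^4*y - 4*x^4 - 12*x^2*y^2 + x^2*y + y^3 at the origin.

The Hessian of f at 0 is [[0, 0], [0, 0]] with rank 0, so corank 2. A Groebner basis of the Jacobian ideal J(f) in C{x,y} is {y^3, x^2 + 3*y^2, x*y}; counting standard monomials gives mu = 4. Corank 2; j^3 = y*(x^2 + y^2) splits into three distinct lines over C (the quadratic factor has nonzero discriminant), so D_4.

D_{4}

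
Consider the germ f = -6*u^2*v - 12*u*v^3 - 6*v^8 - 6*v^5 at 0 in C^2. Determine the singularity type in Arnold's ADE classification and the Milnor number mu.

The Hessian of f at 0 has rank 0. Corank 2; j^3 = -6*u^2*v has shape L^2 M (L != M), so D-series; mu = 9 gives D_9.

Type D9, Milnor number mu = 9.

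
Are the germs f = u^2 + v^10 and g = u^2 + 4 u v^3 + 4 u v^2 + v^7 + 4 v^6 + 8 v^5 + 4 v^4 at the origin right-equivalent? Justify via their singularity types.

The Hessian of f at 0 has rank 1. Corank 1: A-series; mu = 9 gives A_9. The Hessian of g at 0 has rank 1. Corank 1: A-series; mu = 6 gives A_6. f is A_9 but g is A_6, hence not right-equivalent.

No.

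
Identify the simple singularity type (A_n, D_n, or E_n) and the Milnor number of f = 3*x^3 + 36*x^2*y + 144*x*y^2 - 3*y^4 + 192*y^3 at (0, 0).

The Hessian of f at 0 is [[0, 0], [0, 0]] with rank 0, so corank 2. A Groebner basis of the Jacobian ideal J(f) in C{x,y} is {y^3, x^2 + 8*x*y + 16*y^2}; counting standard monomials gives mu = 6. Corank 2; j^3 = 3*(x + 4*y)^3 is a perfect cube, so E-series; the 4-jet and mu = 6 give E_6.

Type E6, Milnor number mu = 6.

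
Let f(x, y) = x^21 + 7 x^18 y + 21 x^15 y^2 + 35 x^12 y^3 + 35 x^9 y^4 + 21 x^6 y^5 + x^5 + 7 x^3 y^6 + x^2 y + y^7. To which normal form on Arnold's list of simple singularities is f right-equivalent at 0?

D_{8}

The Hessian of f at 0 has rank 0. Corank 2; j^3 = x^2*y has shape L^2 M (L != M), so D-series; mu = 8 gives D_8.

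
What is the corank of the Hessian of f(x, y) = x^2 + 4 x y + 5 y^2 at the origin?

0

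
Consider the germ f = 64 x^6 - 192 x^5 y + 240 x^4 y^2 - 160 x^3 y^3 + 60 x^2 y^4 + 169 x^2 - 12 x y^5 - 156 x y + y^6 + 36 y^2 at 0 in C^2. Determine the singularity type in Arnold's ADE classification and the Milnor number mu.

The Hessian of f at 0 has rank 1. Corank 1: A-series; mu = 5 gives A_5.

Type A_{5}, Milnor number mu = 5.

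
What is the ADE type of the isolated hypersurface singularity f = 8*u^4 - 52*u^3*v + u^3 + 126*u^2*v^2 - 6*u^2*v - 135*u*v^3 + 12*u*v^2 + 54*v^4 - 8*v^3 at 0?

The Hessian of f at 0 is [[0, 0], [0, 0]] with rank 0, so corank 2. A Groebner basis of the Jacobian ideal J(f) in C{u,v} is {3*u^2/4 - 3*u*v + v^4 + v^3/4 + 3*v^2, u^3 + 21*u^2/2 - 42*u*v - 9*v^3/2 + 42*v^2, u^2*v + 15*u^2/4 - 15*u*v - 11*v^3/4 + 15*v^2, u^2 + u*v^2 - 4*u*v - 5*v^3/3 + 4*v^2}; counting standard monomials gives mu = 7. Corank 2; j^3 = (u - 2*v)^3 is a perfect cube, so E-series; the 4-jet and mu = 7 give E_7.

E_{7}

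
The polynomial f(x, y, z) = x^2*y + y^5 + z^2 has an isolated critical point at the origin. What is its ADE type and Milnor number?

The Hessian of f at 0 has rank 1. Corank 2; j^3 = x^2*y has shape L^2 M (L != M), so D-series; mu = 6 gives D_6.

Type D6, Milnor number mu = 6.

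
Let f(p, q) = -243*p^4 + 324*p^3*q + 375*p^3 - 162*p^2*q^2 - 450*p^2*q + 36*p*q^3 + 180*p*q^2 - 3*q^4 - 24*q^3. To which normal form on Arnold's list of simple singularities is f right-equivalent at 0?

The Hessian of f at 0 has rank 0. Corank 2; j^3 = 3*(5*p - 2*q)^3 is a perfect cube, so E-series; the 4-jet and mu = 6 give E_6.

E_{6}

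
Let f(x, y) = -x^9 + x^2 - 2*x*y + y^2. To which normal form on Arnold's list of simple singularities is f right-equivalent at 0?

A8

The Hessian of f at 0 has rank 1. Corank 1: A-series; mu = 8 gives A_8.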